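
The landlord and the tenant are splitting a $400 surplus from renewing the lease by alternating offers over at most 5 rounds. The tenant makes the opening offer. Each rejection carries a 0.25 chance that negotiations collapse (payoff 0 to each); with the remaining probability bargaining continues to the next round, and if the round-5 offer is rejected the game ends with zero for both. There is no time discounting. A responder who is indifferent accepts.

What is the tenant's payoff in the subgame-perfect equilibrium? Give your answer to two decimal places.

282.81

By backward induction:
Round 5 (the tenant proposes): the landlord will accept anything ≥ 0, so the tenant offers 0 and keeps 400.
Round 4 (the landlord proposes): rejecting gives the tenant an expected 0.75 × 400 = 300, so the landlord offers 300, keeping 100.
Round 3 (the tenant proposes): rejecting gives the landlord an expected 0.75 × 100 = 75, so the tenant offers 75, keeping 325.
Round 2 (the landlord proposes): rejecting gives the tenant an expected 0.75 × 325 = 243.75; the landlord offers that and keeps 156.25.
Round 1 (the tenant proposes): rejecting gives the landlord an expected 0.75 × 156.25 = 117.1875, so the tenant offers 117.1875, keeping 282.8125.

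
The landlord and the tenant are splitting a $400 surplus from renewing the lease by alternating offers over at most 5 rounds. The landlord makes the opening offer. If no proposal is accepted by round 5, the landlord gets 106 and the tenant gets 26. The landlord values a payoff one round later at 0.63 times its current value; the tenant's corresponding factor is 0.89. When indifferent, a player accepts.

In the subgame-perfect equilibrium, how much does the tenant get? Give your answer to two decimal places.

Round 5 (the landlord proposes): the tenant gets 26 if talks fail, so the landlord offers 26 and keeps 374.
Round 4 (the tenant proposes): the landlord can get 374 next round, worth 0.63 × 374 = 235.62 now, so the tenant offers 235.62, keeping 164.38.
Round 3 (the landlord proposes): the tenant can get 164.38 next round, worth 0.89 × 164.38 = 146.2982 now; the landlord offers that and keeps 253.7018.
Round 2 (the tenant proposes): the landlord can get 253.7018 next round, worth 0.63 × 253.7018 = 159.832134 now, so the tenant offers 159.832134, keeping 240.167866.
Round 1 (the landlord proposes): the tenant can get 240.167866 next round, worth 0.89 × 240.167866 = 213.74940074 now; the landlord offers that and keeps 186.25059926.

213.75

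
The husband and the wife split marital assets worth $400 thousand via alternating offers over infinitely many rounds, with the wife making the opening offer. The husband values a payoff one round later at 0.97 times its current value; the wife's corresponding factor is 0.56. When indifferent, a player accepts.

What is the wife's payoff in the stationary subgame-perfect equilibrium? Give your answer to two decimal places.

26.27

In a stationary SPE each proposer offers the other exactly their discounted continuation value.
If the wife keeps x when proposing and the husband keeps y when proposing, then x = 400 − 0.97y and y = 400 − 0.56x.
Solving: x = 400(1 − 0.97) / (1 − 0.56·0.97) = 12 / 0.4568 ≈ 26.2697.
The husband gets 400 − 26.2697 ≈ 373.7303.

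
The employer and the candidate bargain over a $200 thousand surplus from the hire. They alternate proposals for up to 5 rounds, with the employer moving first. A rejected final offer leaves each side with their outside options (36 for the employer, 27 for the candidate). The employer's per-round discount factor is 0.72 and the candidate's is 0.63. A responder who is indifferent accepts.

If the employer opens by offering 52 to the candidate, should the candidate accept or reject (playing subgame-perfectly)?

Reject

Round 5 (the employer proposes): the candidate gets 27 if talks fail, so the employer offers 27 and keeps 173.
Round 4 (the candidate proposes): the employer can get 173 next round, worth 0.72 × 173 = 124.56 now, so the candidate offers 124.56, keeping 75.44.
Round 3 (the employer proposes): the candidate can get 75.44 next round, worth 0.63 × 75.44 = 47.5272 now. The employer offers 47.5272 and keeps 200 − 47.5272 = 152.4728.
Round 2 (the candidate proposes): the employer can get 152.4728 next round, worth 0.72 × 152.4728 = 109.780416 now, so the candidate offers 109.780416, keeping 90.219584.
So by rejecting in round 1, the candidate gets 90.219584 next round, worth 0.63 × 90.219584 = 56.83833792 now.
Offer 52 < 56.83833792, so the candidate rejects.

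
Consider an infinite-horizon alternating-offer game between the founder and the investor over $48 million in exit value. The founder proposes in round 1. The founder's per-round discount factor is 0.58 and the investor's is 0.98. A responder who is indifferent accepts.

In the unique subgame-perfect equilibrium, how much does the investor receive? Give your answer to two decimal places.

45.78

When the founder proposes, the investor accepts any offer worth at least 0.98 times what the investor would get by proposing next round; and vice versa.
This gives x = 48 − 0.98y and y = 48 − 0.58x, where x and y are each side's share when it proposes.
Hence (1 − 0.98·0.58)x = 48(1 − 0.98), i.e. 0.4316·x = 0.96.
x ≈ 2.2243; the investor's share is 48 − x ≈ 45.7757.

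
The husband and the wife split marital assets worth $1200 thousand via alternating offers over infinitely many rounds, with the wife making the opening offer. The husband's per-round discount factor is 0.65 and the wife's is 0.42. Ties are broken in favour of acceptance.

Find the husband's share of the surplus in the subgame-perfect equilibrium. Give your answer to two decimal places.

Let x be the wife's share when the wife proposes and y be the husband's share when the husband proposes.
The husband accepts iff offered ≥ 0.65·y, so x = 1200 − 0.65y. Symmetrically y = 1200 − 0.42x.
Substituting: x = 1200 − 0.65(1200 − 0.42x), giving x(1 − 0.42·0.65) = 1200(1 − 0.65).
So x = 1200 × 0.35 / 0.727 ≈ 577.7166, and the husband receives 1200 − x ≈ 622.2834.

622.28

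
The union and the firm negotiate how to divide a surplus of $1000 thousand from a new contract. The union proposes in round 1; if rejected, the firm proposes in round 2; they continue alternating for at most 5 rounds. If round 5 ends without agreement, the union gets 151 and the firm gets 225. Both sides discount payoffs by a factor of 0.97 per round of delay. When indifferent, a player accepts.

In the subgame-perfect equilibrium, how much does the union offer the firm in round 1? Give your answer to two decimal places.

Round 5 (the union proposes): the firm gets 225 if talks fail, so the union offers 225 and keeps 775.
Round 4 (the firm proposes): the union can get 775 next round, worth 0.97 × 775 = 751.75 now; the firm offers that and keeps 248.25.
Round 3 (the union proposes): the firm can get 248.25 next round, worth 0.97 × 248.25 = 240.8025 now; the union offers that and keeps 759.1975.
Round 2 (the firm proposes): the union can get 759.1975 next round, worth 0.97 × 759.1975 = 736.421575 now, so the firm offers 736.421575, keeping 263.578425.
Round 1 (the union proposes): the firm can get 263.578425 next round, worth 0.97 × 263.578425 = 255.67107225 now; the union offers that and keeps 744.32892775.

255.67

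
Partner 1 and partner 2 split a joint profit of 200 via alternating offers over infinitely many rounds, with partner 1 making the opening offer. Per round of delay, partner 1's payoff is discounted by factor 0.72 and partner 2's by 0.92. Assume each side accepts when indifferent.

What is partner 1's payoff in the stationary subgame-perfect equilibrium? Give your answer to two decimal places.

When partner 1 proposes, partner 2 accepts any offer worth at least 0.92 times what partner 2 would get by proposing next round; and vice versa.
This gives x = 200 − 0.92y and y = 200 − 0.72x, where x and y are each side's share when it proposes.
Hence (1 − 0.92·0.72)x = 200(1 − 0.92), i.e. 0.3376·x = 16.
x ≈ 47.3934; partner 2's share is 200 − x ≈ 152.6066.

47.39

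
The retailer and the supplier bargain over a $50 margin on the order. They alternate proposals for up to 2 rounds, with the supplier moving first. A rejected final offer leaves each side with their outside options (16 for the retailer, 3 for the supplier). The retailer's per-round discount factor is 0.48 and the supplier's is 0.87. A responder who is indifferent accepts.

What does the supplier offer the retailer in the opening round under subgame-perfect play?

Round 2 (the retailer proposes): the supplier gets 3 if talks fail, so the retailer offers 3 and keeps 47.
Round 1 (the supplier proposes): the retailer can get 47 next round, worth 0.48 × 47 = 22.56 now, so the supplier offers 22.56, keeping 27.44.

22.56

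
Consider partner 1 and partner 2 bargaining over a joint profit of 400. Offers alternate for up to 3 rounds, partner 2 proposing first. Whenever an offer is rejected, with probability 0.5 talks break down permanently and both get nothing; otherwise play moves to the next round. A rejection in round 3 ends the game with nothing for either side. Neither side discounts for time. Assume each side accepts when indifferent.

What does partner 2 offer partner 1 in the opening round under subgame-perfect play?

Round 3 (partner 2 proposes): partner 1 will accept anything ≥ 0, so partner 2 offers 0 and keeps 400.
Round 2 (partner 1 proposes): rejecting gives partner 2 an expected 0.5 × 400 = 200; partner 1 offers that and keeps 200.
Round 1 (partner 2 proposes): rejecting gives partner 1 an expected 0.5 × 200 = 100, so partner 2 offers 100, keeping 300.

100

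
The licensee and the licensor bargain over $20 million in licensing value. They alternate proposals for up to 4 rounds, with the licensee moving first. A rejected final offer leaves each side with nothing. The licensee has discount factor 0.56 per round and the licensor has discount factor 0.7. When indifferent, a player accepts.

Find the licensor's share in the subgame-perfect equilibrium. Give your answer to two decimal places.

11.65

Round 4 (the licensor proposes): rejection yields 0 for the licensee; the licensor offers 0 and keeps 20.
Round 3 (the licensee proposes): the licensor can get 20 next round, worth 0.7 × 20 = 14 now, so the licensee offers 14, keeping 6.
Round 2 (the licensor proposes): the licensee can get 6 next round, worth 0.56 × 6 = 3.36 now; the licensor offers that and keeps 16.64.
Round 1 (the licensee proposes): the licensor can get 16.64 next round, worth 0.7 × 16.64 = 11.648 now; the licensee offers that and keeps 8.352.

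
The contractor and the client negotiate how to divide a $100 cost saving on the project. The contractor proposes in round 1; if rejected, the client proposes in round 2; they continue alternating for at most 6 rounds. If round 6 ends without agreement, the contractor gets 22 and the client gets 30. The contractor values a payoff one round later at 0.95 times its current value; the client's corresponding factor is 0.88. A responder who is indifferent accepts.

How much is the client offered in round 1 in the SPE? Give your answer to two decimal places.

56.05

Work backward from the last round.
Round 6 (the client proposes): the contractor gets 22 if talks fail, so the client offers 22 and keeps 78.
Round 5 (the contractor proposes): the client can get 78 next round, worth 0.88 × 78 = 68.64 now. The contractor offers 68.64 and keeps 100 − 68.64 = 31.36.
Round 4 (the client proposes): the contractor can get 31.36 next round, worth 0.95 × 31.36 = 29.792 now; the client offers that and keeps 70.208.
Round 3 (the contractor proposes): the client can get 70.208 next round, worth 0.88 × 70.208 = 61.78304 now; the contractor offers that and keeps 38.21696.
Round 2 (the client proposes): the contractor can get 38.21696 next round, worth 0.95 × 38.21696 = 36.306112 now. The client offers 36.306112 and keeps 100 − 36.306112 = 63.693888.
Round 1 (the contractor proposes): the client can get 63.693888 next round, worth 0.88 × 63.693888 = 56.05062144 now, so the contractor offers 56.05062144, keeping 43.94937856.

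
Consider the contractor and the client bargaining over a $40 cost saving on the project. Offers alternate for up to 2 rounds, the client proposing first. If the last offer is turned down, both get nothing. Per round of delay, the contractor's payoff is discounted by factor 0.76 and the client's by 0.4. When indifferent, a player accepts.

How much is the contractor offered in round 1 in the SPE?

30.4

By backward induction:
Round 2 (the contractor proposes): the client will accept anything ≥ 0, so the contractor offers 0 and keeps 40.
Round 1 (the client proposes): the contractor can get 40 next round, worth 0.76 × 40 = 30.4 now, so the client offers 30.4, keeping 9.6.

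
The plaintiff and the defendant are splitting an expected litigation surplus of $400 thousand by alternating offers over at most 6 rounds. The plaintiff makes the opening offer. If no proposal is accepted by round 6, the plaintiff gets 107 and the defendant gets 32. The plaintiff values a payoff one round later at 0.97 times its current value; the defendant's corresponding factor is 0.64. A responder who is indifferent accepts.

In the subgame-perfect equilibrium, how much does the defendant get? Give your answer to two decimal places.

84.72

Round 6 (the defendant proposes): the plaintiff gets 107 if talks fail, so the defendant offers 107 and keeps 293.
Round 5 (the plaintiff proposes): the defendant can get 293 next round, worth 0.64 × 293 = 187.52 now, so the plaintiff offers 187.52, keeping 212.48.
Round 4 (the defendant proposes): the plaintiff can get 212.48 next round, worth 0.97 × 212.48 = 206.1056 now, so the defendant offers 206.1056, keeping 193.8944.
Round 3 (the plaintiff proposes): the defendant can get 193.8944 next round, worth 0.64 × 193.8944 = 124.092416 now, so the plaintiff offers 124.092416, keeping 275.907584.
Round 2 (the defendant proposes): the plaintiff can get 275.907584 next round, worth 0.97 × 275.907584 = 267.63035648 now, so the defendant offers 267.63035648, keeping 132.36964352.
Round 1 (the plaintiff proposes): the defendant can get 132.36964352 next round, worth 0.64 × 132.36964352 = 84.7165718528 now; the plaintiff offers that and keeps 315.2834281472.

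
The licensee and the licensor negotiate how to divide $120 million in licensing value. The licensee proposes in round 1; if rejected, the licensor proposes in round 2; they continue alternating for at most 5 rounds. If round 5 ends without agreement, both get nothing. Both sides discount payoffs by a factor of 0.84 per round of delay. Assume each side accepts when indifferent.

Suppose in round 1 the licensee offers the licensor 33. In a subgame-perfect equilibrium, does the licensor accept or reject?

Work out the licensor's continuation value if the offer is rejected.
Round 5 (the licensee proposes): rejection yields 0 for the licensor; the licensee offers 0 and keeps 120.
Round 4 (the licensor proposes): the licensee can get 120 next round, worth 0.84 × 120 = 100.8 now; the licensor offers that and keeps 19.2.
Round 3 (the licensee proposes): the licensor can get 19.2 next round, worth 0.84 × 19.2 = 16.128 now. The licensee offers 16.128 and keeps 120 − 16.128 = 103.872.
Round 2 (the licensor proposes): the licensee can get 103.872 next round, worth 0.84 × 103.872 = 87.25248 now. The licensor offers 87.25248 and keeps 120 − 87.25248 = 32.74752.
So by rejecting in round 1, the licensor gets 32.74752 next round, worth 0.84 × 32.74752 = 27.5079168 now.
Offer 33 ≥ 27.5079168, so the licensor accepts.

Accept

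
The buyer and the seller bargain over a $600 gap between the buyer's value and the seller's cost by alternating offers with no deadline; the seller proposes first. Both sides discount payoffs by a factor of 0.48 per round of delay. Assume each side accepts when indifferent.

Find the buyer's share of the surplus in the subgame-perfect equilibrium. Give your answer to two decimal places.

194.59

In a stationary SPE each proposer offers the other exactly their discounted continuation value.
If the seller keeps x when proposing and the buyer keeps y when proposing, then x = 600 − 0.48y and y = 600 − 0.48x.
Solving: x = 600(1 − 0.48) / (1 − 0.48·0.48) = 312 / 0.7696 ≈ 405.4054.
The buyer gets 600 − 405.4054 ≈ 194.5946.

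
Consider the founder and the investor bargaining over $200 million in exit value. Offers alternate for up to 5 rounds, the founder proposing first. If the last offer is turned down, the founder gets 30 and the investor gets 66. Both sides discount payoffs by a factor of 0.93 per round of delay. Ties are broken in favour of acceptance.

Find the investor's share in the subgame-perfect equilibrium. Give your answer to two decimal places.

73.65

Round 5 (the founder proposes): the investor gets 66 if talks fail, so the founder offers 66 and keeps 134.
Round 4 (the investor proposes): the founder can get 134 next round, worth 0.93 × 134 = 124.62 now. The investor offers 124.62 and keeps 200 − 124.62 = 75.38.
Round 3 (the founder proposes): the investor can get 75.38 next round, worth 0.93 × 75.38 = 70.1034 now. The founder offers 70.1034 and keeps 200 − 70.1034 = 129.8966.
Round 2 (the investor proposes): the founder can get 129.8966 next round, worth 0.93 × 129.8966 = 120.803838 now. The investor offers 120.803838 and keeps 200 − 120.803838 = 79.196162.
Round 1 (the founder proposes): the investor can get 79.196162 next round, worth 0.93 × 79.196162 = 73.65243066 now; the founder offers that and keeps 126.34756934.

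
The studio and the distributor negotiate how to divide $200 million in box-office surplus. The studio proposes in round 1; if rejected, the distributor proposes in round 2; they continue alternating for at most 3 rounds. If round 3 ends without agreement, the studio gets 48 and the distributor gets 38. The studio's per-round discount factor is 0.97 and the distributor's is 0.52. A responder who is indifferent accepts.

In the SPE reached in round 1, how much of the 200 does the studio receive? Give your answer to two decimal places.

Round 3 (the studio proposes): the distributor gets 38 if talks fail, so the studio offers 38 and keeps 162.
Round 2 (the distributor proposes): the studio can get 162 next round, worth 0.97 × 162 = 157.14 now; the distributor offers that and keeps 42.86.
Round 1 (the studio proposes): the distributor can get 42.86 next round, worth 0.52 × 42.86 = 22.2872 now, so the studio offers 22.2872, keeping 177.7128.

177.71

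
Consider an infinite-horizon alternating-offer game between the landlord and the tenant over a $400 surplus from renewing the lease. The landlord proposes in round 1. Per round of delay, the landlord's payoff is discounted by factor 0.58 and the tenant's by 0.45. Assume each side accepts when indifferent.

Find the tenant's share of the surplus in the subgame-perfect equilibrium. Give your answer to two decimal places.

102.30

Let x be the landlord's share when the landlord proposes and y be the tenant's share when the tenant proposes.
The tenant accepts iff offered ≥ 0.45·y, so x = 400 − 0.45y. Symmetrically y = 400 − 0.58x.
Substituting: x = 400 − 0.45(400 − 0.58x), giving x(1 − 0.58·0.45) = 400(1 − 0.45).
So x = 400 × 0.55 / 0.739 ≈ 297.6996, and the tenant receives 400 − x ≈ 102.3004.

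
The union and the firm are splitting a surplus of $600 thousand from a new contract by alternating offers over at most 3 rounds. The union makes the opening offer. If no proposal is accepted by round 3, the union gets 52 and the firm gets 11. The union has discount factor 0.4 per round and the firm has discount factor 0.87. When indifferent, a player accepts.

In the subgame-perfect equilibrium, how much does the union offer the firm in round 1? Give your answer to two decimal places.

317.03

Round 3 (the union proposes): the firm gets 11 if talks fail, so the union offers 11 and keeps 589.
Round 2 (the firm proposes): the union can get 589 next round, worth 0.4 × 589 = 235.6 now. The firm offers 235.6 and keeps 600 − 235.6 = 364.4.
Round 1 (the union proposes): the firm can get 364.4 next round, worth 0.87 × 364.4 = 317.028 now, so the union offers 317.028, keeping 282.972.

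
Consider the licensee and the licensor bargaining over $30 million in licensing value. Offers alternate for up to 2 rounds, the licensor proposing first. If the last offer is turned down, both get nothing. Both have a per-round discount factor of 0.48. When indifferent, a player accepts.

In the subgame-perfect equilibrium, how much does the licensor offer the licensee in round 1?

Round 2 (the licensee proposes): the licensor will accept anything ≥ 0, so the licensee offers 0 and keeps 30.
Round 1 (the licensor proposes): the licensee can get 30 next round, worth 0.48 × 30 = 14.4 now, so the licensor offers 14.4, keeping 15.6.

14.4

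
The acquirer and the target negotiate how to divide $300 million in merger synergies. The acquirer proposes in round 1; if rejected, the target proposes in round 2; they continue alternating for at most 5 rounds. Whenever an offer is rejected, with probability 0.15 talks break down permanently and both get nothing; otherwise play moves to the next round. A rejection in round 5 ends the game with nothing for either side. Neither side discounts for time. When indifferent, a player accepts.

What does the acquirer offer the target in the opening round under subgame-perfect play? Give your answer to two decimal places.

Round 5 (the acquirer proposes): rejection yields 0 for the target; the acquirer offers 0 and keeps 300.
Round 4 (the target proposes): rejecting gives the acquirer an expected 0.85 × 300 = 255, so the target offers 255, keeping 45.
Round 3 (the acquirer proposes): rejecting gives the target an expected 0.85 × 45 = 38.25, so the acquirer offers 38.25, keeping 261.75.
Round 2 (the target proposes): rejecting gives the acquirer an expected 0.85 × 261.75 = 222.4875; the target offers that and keeps 77.5125.
Round 1 (the acquirer proposes): rejecting gives the target an expected 0.85 × 77.5125 = 65.885625. The acquirer offers 65.885625 and keeps 300 − 65.885625 = 234.114375.

65.89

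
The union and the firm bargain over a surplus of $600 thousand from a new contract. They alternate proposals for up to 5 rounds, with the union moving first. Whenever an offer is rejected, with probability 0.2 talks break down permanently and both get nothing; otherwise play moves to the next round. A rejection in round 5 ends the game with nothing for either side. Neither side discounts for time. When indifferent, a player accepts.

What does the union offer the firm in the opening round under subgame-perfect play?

Round 5 (the union proposes): the firm will accept anything ≥ 0, so the union offers 0 and keeps 600.
Round 4 (the firm proposes): rejecting gives the union an expected 0.8 × 600 = 480, so the firm offers 480, keeping 120.
Round 3 (the union proposes): rejecting gives the firm an expected 0.8 × 120 = 96. The union offers 96 and keeps 600 − 96 = 504.
Round 2 (the firm proposes): rejecting gives the union an expected 0.8 × 504 = 403.2; the firm offers that and keeps 196.8.
Round 1 (the union proposes): rejecting gives the firm an expected 0.8 × 196.8 = 157.44. The union offers 157.44 and keeps 600 − 157.44 = 442.56.

157.44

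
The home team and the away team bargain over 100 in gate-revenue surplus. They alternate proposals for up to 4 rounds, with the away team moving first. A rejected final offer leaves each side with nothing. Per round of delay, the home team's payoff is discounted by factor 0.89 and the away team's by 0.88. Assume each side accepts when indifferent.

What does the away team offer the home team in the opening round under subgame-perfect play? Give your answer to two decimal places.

Solve by backward induction from round 4.
Round 4 (the home team proposes): rejection yields 0 for the away team; the home team offers 0 and keeps 100.
Round 3 (the away team proposes): the home team can get 100 next round, worth 0.89 × 100 = 89 now, so the away team offers 89, keeping 11.
Round 2 (the home team proposes): the away team can get 11 next round, worth 0.88 × 11 = 9.68 now. The home team offers 9.68 and keeps 100 − 9.68 = 90.32.
Round 1 (the away team proposes): the home team can get 90.32 next round, worth 0.89 × 90.32 = 80.3848 now; the away team offers that and keeps 19.6152.

80.38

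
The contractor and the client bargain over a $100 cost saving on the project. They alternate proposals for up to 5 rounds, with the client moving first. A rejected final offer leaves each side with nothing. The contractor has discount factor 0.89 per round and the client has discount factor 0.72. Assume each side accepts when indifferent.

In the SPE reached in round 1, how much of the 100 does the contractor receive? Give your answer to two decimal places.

40.89

Round 5 (the client proposes): the contractor will accept anything ≥ 0, so the client offers 0 and keeps 100.
Round 4 (the contractor proposes): the client can get 100 next round, worth 0.72 × 100 = 72 now, so the contractor offers 72, keeping 28.
Round 3 (the client proposes): the contractor can get 28 next round, worth 0.89 × 28 = 24.92 now; the client offers that and keeps 75.08.
Round 2 (the contractor proposes): the client can get 75.08 next round, worth 0.72 × 75.08 = 54.0576 now; the contractor offers that and keeps 45.9424.
Round 1 (the client proposes): the contractor can get 45.9424 next round, worth 0.89 × 45.9424 = 40.888736 now; the client offers that and keeps 59.111264.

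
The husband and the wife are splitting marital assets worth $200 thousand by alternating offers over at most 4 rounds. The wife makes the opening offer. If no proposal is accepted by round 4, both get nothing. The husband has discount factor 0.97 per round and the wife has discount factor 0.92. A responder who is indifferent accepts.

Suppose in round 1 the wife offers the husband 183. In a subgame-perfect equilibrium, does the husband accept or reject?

Round 4 (the husband proposes): rejection yields 0 for the wife; the husband offers 0 and keeps 200.
Round 3 (the wife proposes): the husband can get 200 next round, worth 0.97 × 200 = 194 now, so the wife offers 194, keeping 6.
Round 2 (the husband proposes): the wife can get 6 next round, worth 0.92 × 6 = 5.52 now; the husband offers that and keeps 194.48.
So by rejecting in round 1, the husband gets 194.48 next round, worth 0.97 × 194.48 = 188.6456 now.
Offer 183 < 188.6456, so the husband rejects.

Reject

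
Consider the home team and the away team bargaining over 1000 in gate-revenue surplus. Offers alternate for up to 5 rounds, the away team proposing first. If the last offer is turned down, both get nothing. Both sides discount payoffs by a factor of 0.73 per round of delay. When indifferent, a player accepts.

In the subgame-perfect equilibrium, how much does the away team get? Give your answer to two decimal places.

Work backward from the last round.
Round 5 (the away team proposes): the home team will accept anything ≥ 0, so the away team offers 0 and keeps 1000.
Round 4 (the home team proposes): the away team can get 1000 next round, worth 0.73 × 1000 = 730 now, so the home team offers 730, keeping 270.
Round 3 (the away team proposes): the home team can get 270 next round, worth 0.73 × 270 = 197.1 now. The away team offers 197.1 and keeps 1000 − 197.1 = 802.9.
Round 2 (the home team proposes): the away team can get 802.9 next round, worth 0.73 × 802.9 = 586.117 now. The home team offers 586.117 and keeps 1000 − 586.117 = 413.883.
Round 1 (the away team proposes): the home team can get 413.883 next round, worth 0.73 × 413.883 = 302.13459 now. The away team offers 302.13459 and keeps 1000 − 302.13459 = 697.86541.

697.87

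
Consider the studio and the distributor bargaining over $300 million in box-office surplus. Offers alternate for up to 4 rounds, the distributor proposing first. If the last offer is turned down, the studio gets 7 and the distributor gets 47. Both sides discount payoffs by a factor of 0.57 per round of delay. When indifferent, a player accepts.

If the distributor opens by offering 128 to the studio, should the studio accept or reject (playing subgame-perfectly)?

Round 4 (the studio proposes): the distributor gets 47 if talks fail, so the studio offers 47 and keeps 253.
Round 3 (the distributor proposes): the studio can get 253 next round, worth 0.57 × 253 = 144.21 now. The distributor offers 144.21 and keeps 300 − 144.21 = 155.79.
Round 2 (the studio proposes): the distributor can get 155.79 next round, worth 0.57 × 155.79 = 88.8003 now; the studio offers that and keeps 211.1997.
So by rejecting in round 1, the studio gets 211.1997 next round, worth 0.57 × 211.1997 = 120.383829 now.
Offer 128 ≥ 120.383829, so the studio accepts.

Accept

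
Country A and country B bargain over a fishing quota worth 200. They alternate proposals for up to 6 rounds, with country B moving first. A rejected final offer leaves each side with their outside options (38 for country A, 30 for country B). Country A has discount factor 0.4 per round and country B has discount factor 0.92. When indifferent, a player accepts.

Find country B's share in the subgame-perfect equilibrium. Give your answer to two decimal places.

182.04

Round 6 (country A proposes): country B gets 30 if talks fail, so country A offers 30 and keeps 170.
Round 5 (country B proposes): country A can get 170 next round, worth 0.4 × 170 = 68 now, so country B offers 68, keeping 132.
Round 4 (country A proposes): country B can get 132 next round, worth 0.92 × 132 = 121.44 now; country A offers that and keeps 78.56.
Round 3 (country B proposes): country A can get 78.56 next round, worth 0.4 × 78.56 = 31.424 now. Country B offers 31.424 and keeps 200 − 31.424 = 168.576.
Round 2 (country A proposes): country B can get 168.576 next round, worth 0.92 × 168.576 = 155.08992 now; country A offers that and keeps 44.91008.
Round 1 (country B proposes): country A can get 44.91008 next round, worth 0.4 × 44.91008 = 17.964032 now. Country B offers 17.964032 and keeps 200 − 17.964032 = 182.035968.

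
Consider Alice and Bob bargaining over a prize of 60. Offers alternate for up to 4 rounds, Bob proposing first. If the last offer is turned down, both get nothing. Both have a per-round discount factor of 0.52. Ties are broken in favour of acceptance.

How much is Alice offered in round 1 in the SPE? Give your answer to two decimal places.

Round 4 (Alice proposes): rejection yields 0 for Bob; Alice offers 0 and keeps 60.
Round 3 (Bob proposes): Alice can get 60 next round, worth 0.52 × 60 = 31.2 now. Bob offers 31.2 and keeps 60 − 31.2 = 28.8.
Round 2 (Alice proposes): Bob can get 28.8 next round, worth 0.52 × 28.8 = 14.976 now; Alice offers that and keeps 45.024.
Round 1 (Bob proposes): Alice can get 45.024 next round, worth 0.52 × 45.024 = 23.41248 now; Bob offers that and keeps 36.58752.

23.41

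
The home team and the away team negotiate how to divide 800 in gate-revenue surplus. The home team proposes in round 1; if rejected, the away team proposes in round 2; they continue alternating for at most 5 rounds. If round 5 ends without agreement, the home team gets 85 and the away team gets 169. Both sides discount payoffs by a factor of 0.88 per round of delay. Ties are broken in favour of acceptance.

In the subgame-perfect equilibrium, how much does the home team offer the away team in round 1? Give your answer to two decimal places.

Round 5 (the home team proposes): the away team gets 169 if talks fail, so the home team offers 169 and keeps 631.
Round 4 (the away team proposes): the home team can get 631 next round, worth 0.88 × 631 = 555.28 now, so the away team offers 555.28, keeping 244.72.
Round 3 (the home team proposes): the away team can get 244.72 next round, worth 0.88 × 244.72 = 215.3536 now, so the home team offers 215.3536, keeping 584.6464.
Round 2 (the away team proposes): the home team can get 584.6464 next round, worth 0.88 × 584.6464 = 514.488832 now, so the away team offers 514.488832, keeping 285.511168.
Round 1 (the home team proposes): the away team can get 285.511168 next round, worth 0.88 × 285.511168 = 251.24982784 now; the home team offers that and keeps 548.75017216.

251.25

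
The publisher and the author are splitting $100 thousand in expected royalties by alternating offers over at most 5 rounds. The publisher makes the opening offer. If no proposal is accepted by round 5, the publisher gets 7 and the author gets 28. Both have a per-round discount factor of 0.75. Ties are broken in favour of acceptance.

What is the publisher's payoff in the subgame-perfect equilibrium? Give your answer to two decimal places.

Round 5 (the publisher proposes): the author gets 28 if talks fail, so the publisher offers 28 and keeps 72.
Round 4 (the author proposes): the publisher can get 72 next round, worth 0.75 × 72 = 54 now. The author offers 54 and keeps 100 − 54 = 46.
Round 3 (the publisher proposes): the author can get 46 next round, worth 0.75 × 46 = 34.5 now; the publisher offers that and keeps 65.5.
Round 2 (the author proposes): the publisher can get 65.5 next round, worth 0.75 × 65.5 = 49.125 now, so the author offers 49.125, keeping 50.875.
Round 1 (the publisher proposes): the author can get 50.875 next round, worth 0.75 × 50.875 = 38.15625 now. The publisher offers 38.15625 and keeps 100 − 38.15625 = 61.84375.

61.84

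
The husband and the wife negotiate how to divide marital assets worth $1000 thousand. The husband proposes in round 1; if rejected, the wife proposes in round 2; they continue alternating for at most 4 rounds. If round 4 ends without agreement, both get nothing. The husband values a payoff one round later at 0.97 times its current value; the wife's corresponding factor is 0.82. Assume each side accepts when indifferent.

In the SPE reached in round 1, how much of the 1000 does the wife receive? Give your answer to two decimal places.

676.83

Solve by backward induction from round 4.
Round 4 (the wife proposes): the husband will accept anything ≥ 0, so the wife offers 0 and keeps 1000.
Round 3 (the husband proposes): the wife can get 1000 next round, worth 0.82 × 1000 = 820 now. The husband offers 820 and keeps 1000 − 820 = 180.
Round 2 (the wife proposes): the husband can get 180 next round, worth 0.97 × 180 = 174.6 now. The wife offers 174.6 and keeps 1000 − 174.6 = 825.4.
Round 1 (the husband proposes): the wife can get 825.4 next round, worth 0.82 × 825.4 = 676.828 now. The husband offers 676.828 and keeps 1000 − 676.828 = 323.172.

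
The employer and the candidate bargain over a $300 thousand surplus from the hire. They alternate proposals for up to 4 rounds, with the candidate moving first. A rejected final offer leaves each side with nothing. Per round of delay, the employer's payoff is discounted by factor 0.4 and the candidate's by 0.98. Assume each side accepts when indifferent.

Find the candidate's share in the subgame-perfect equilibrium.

Work backward from the last round.
Round 4 (the employer proposes): the candidate will accept anything ≥ 0, so the employer offers 0 and keeps 300.
Round 3 (the candidate proposes): the employer can get 300 next round, worth 0.4 × 300 = 120 now; the candidate offers that and keeps 180.
Round 2 (the employer proposes): the candidate can get 180 next round, worth 0.98 × 180 = 176.4 now; the employer offers that and keeps 123.6.
Round 1 (the candidate proposes): the employer can get 123.6 next round, worth 0.4 × 123.6 = 49.44 now, so the candidate offers 49.44, keeping 250.56.

250.56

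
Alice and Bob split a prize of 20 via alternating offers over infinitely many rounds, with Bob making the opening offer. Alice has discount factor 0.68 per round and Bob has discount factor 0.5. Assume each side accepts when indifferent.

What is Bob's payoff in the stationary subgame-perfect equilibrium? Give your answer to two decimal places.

When Bob proposes, Alice accepts any offer worth at least 0.68 times what Alice would get by proposing next round; and vice versa.
This gives x = 20 − 0.68y and y = 20 − 0.5x, where x and y are each side's share when it proposes.
Hence (1 − 0.68·0.5)x = 20(1 − 0.68), i.e. 0.66·x = 6.4.
x ≈ 9.6970; Alice's share is 20 − x ≈ 10.3030.

9.70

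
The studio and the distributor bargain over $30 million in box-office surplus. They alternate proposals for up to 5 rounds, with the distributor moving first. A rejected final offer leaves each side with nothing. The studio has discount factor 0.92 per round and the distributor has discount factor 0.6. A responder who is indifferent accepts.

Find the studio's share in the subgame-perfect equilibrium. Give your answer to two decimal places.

Round 5 (the distributor proposes): the studio will accept anything ≥ 0, so the distributor offers 0 and keeps 30.
Round 4 (the studio proposes): the distributor can get 30 next round, worth 0.6 × 30 = 18 now. The studio offers 18 and keeps 30 − 18 = 12.
Round 3 (the distributor proposes): the studio can get 12 next round, worth 0.92 × 12 = 11.04 now. The distributor offers 11.04 and keeps 30 − 11.04 = 18.96.
Round 2 (the studio proposes): the distributor can get 18.96 next round, worth 0.6 × 18.96 = 11.376 now, so the studio offers 11.376, keeping 18.624.
Round 1 (the distributor proposes): the studio can get 18.624 next round, worth 0.92 × 18.624 = 17.13408 now, so the distributor offers 17.13408, keeping 12.86592.

17.13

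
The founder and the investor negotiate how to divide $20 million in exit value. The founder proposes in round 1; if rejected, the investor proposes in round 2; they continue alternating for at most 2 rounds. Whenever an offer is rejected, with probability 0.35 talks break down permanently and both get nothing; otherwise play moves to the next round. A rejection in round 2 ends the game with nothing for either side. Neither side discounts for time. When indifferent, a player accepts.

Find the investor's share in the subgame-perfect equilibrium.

13

By backward induction:
Round 2 (the investor proposes): the founder will accept anything ≥ 0, so the investor offers 0 and keeps 20.
Round 1 (the founder proposes): rejecting gives the investor an expected 0.65 × 20 = 13, so the founder offers 13, keeping 7.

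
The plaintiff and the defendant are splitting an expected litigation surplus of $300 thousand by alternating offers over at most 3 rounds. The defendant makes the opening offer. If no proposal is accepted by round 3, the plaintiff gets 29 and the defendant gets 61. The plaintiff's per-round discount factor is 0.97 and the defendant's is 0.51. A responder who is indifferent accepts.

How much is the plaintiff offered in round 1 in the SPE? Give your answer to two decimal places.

Round 3 (the defendant proposes): the plaintiff gets 29 if talks fail, so the defendant offers 29 and keeps 271.
Round 2 (the plaintiff proposes): the defendant can get 271 next round, worth 0.51 × 271 = 138.21 now, so the plaintiff offers 138.21, keeping 161.79.
Round 1 (the defendant proposes): the plaintiff can get 161.79 next round, worth 0.97 × 161.79 = 156.9363 now, so the defendant offers 156.9363, keeping 143.0637.

156.94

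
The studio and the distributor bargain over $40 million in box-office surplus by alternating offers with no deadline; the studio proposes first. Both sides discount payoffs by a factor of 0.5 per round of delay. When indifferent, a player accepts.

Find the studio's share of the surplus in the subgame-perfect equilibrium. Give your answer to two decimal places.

26.67

Let x be the studio's share when the studio proposes and y be the distributor's share when the distributor proposes.
The distributor accepts iff offered ≥ 0.5·y, so x = 40 − 0.5y. Symmetrically y = 40 − 0.5x.
Substituting: x = 40 − 0.5(40 − 0.5x), giving x(1 − 0.5·0.5) = 40(1 − 0.5).
So x = 40 × 0.5 / 0.75 ≈ 26.6667, and the distributor receives 40 − x ≈ 13.3333.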